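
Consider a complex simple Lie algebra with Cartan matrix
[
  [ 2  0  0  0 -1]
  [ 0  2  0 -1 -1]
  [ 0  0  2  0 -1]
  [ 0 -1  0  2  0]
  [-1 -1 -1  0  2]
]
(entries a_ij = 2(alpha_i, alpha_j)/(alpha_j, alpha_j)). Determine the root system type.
The matrix has rank 5 with 2's on the diagonal. Reading the off-diagonal entries as Dynkin edges (a single edge where a_ij = a_ji = -1; a double or triple edge where a_ij * a_ji = 2 or 3), the diagram is a chain of 3 nodes with a fork of two nodes at one end (D_5). One simple-root ordering that puts it in standard form is (alpha_4, alpha_2, alpha_5, alpha_1, alpha_3). So the algebra is type D_5, i.e. so(10).

D_5 (so(10))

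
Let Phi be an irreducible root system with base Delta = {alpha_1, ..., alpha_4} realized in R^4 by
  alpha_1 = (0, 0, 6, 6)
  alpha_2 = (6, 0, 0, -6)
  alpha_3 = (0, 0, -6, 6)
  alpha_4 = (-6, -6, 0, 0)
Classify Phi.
Compute the Cartan integers a_ij = 2(alpha_i, alpha_j)/(alpha_j, alpha_j); the resulting 4x4 Cartan matrix is
[[2, -1, 0, 0], [-1, 2, -1, -1], [0, -1, 2, 0], [0, -1, 0, 2]].
All simple roots have the same length, so the diagram is simply laced. The associated Dynkin diagram is a chain of 2 nodes with a fork of two nodes at one end (D_4), so the type is D_4 (the algebra so(8)).

type D_4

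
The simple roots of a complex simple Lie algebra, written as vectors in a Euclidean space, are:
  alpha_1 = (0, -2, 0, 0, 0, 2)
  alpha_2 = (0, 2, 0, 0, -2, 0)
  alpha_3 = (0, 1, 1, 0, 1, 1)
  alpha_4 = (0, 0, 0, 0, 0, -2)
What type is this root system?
F_4

Compute the Cartan integers a_ij = 2(alpha_i, alpha_j)/(alpha_j, alpha_j); the resulting 4x4 Cartan matrix is
[[2, -1, 0, -2], [-1, 2, 0, 0], [0, 0, 2, -1], [-1, 0, -1, 2]].
The roots have two lengths (squared-length ratio 2:1); the short ones are alpha_{3,4}. The associated Dynkin diagram is a chain of 4 nodes with a double edge between the middle two (F_4), so the type is F_4.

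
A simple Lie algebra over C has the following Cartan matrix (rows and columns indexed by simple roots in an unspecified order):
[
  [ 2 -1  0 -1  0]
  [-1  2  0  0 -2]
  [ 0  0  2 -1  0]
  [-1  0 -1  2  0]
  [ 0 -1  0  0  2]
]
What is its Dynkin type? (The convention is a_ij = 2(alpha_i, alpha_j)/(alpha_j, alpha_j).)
The matrix has rank 5 with 2's on the diagonal. Reading the off-diagonal entries as Dynkin edges (a single edge where a_ij = a_ji = -1; a double or triple edge where a_ij * a_ji = 2 or 3), the diagram is a chain of 5 nodes with a double edge at one end; the terminal node there is the unique short simple root (B_5). One simple-root ordering that puts it in standard form is (alpha_3, alpha_4, alpha_1, alpha_2, alpha_5). So the algebra is type B_5, i.e. so(11).

B_5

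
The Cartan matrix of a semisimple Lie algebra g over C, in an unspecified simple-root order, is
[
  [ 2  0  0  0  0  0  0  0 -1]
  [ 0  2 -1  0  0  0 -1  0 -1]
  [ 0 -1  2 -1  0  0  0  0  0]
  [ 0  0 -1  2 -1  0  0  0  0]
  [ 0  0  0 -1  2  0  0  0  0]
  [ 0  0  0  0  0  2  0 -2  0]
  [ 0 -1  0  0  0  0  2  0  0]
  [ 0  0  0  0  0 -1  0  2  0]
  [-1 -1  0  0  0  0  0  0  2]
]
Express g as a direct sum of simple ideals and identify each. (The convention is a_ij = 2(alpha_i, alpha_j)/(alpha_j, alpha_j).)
B_2 + E_7

The diagram associated to this matrix has two connected components: the simple roots {alpha_6, alpha_8} form a chain of 2 nodes with a double edge at one end; the terminal node there is the unique short simple root (B_2), and {alpha_1, alpha_2, alpha_3, alpha_4, alpha_5, alpha_7, alpha_9} form a chain of 6 nodes with one extra node attached to the third node from one end (E_7). A semisimple Lie algebra decomposes uniquely as the direct sum of simple ideals, one per connected component of its Dynkin diagram, so g ≅ B_2 ⊕ E_7 (dimension 10 + 133 = 143).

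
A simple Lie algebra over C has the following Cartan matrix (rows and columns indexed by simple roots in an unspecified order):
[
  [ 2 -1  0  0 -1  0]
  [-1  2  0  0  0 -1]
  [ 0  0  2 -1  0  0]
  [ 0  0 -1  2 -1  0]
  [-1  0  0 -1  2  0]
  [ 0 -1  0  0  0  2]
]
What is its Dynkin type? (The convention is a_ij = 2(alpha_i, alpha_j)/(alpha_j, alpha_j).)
A_6 (sl(7))

The matrix has rank 6 with 2's on the diagonal. Reading the off-diagonal entries as Dynkin edges (a single edge where a_ij = a_ji = -1; a double or triple edge where a_ij * a_ji = 2 or 3), the diagram is a chain of 6 nodes with single edges (A_6). One simple-root ordering that puts it in standard form is (alpha_6, alpha_2, alpha_1, alpha_5, alpha_4, alpha_3). So the algebra is type A_6, i.e. sl(7).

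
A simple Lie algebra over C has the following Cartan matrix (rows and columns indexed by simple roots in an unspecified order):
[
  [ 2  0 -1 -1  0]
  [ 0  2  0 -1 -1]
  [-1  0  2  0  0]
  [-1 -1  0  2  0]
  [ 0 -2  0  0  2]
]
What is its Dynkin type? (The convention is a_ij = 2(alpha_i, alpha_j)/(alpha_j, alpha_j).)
The matrix has rank 5 with 2's on the diagonal. Reading the off-diagonal entries as Dynkin edges (a single edge where a_ij = a_ji = -1; a double or triple edge where a_ij * a_ji = 2 or 3), the diagram is a chain of 5 nodes with a double edge at one end; the terminal node there is the unique long simple root (C_5). One simple-root ordering that puts it in standard form is (alpha_3, alpha_1, alpha_4, alpha_2, alpha_5). So the algebra is type C_5, i.e. sp(10).

C_5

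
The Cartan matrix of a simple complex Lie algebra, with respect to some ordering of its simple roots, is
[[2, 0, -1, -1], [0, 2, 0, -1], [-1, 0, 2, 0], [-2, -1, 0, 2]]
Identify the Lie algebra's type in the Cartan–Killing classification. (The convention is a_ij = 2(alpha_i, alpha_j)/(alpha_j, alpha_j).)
F4

The matrix has rank 4 with 2's on the diagonal. Reading the off-diagonal entries as Dynkin edges (a single edge where a_ij = a_ji = -1; a double or triple edge where a_ij * a_ji = 2 or 3), the diagram is a chain of 4 nodes with a double edge between the middle two (F_4). One simple-root ordering that puts it in standard form is (alpha_2, alpha_4, alpha_1, alpha_3). So the algebra is type F_4.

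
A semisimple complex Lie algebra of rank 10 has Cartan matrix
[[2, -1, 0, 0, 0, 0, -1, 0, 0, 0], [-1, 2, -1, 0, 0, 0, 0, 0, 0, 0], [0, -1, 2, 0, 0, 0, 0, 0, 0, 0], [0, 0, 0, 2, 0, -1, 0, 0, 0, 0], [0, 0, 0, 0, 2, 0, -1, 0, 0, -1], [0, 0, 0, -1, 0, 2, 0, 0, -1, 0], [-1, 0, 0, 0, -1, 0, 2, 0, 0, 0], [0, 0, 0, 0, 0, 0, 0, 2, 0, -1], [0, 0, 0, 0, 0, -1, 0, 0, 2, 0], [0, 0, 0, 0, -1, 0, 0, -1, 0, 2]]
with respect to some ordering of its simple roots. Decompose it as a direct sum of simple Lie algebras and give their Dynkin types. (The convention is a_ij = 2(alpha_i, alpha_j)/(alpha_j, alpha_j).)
A3 + A7

The diagram associated to this matrix has two connected components: the simple roots {alpha_4, alpha_6, alpha_9} form a chain of 3 nodes with single edges (A_3), and {alpha_1, alpha_2, alpha_3, alpha_5, alpha_7, alpha_8, alpha_10} form a chain of 7 nodes with single edges (A_7). A semisimple Lie algebra decomposes uniquely as the direct sum of simple ideals, one per connected component of its Dynkin diagram, so g ≅ A_3 ⊕ A_7 (dimension 15 + 63 = 78).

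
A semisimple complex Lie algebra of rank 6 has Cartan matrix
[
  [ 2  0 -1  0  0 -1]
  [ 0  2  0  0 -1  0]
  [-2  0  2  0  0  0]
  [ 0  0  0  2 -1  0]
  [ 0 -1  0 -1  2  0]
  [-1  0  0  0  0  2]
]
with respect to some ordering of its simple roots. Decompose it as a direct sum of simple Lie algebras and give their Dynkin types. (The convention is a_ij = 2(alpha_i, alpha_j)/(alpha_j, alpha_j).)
A_3 + C_3

The diagram associated to this matrix has two connected components: the simple roots {alpha_2, alpha_4, alpha_5} form a chain of 3 nodes with single edges (A_3), and {alpha_1, alpha_3, alpha_6} form a chain of 3 nodes with a double edge at one end; the terminal node there is the unique long simple root (C_3). A semisimple Lie algebra decomposes uniquely as the direct sum of simple ideals, one per connected component of its Dynkin diagram, so g ≅ A_3 ⊕ C_3 (dimension 15 + 21 = 36).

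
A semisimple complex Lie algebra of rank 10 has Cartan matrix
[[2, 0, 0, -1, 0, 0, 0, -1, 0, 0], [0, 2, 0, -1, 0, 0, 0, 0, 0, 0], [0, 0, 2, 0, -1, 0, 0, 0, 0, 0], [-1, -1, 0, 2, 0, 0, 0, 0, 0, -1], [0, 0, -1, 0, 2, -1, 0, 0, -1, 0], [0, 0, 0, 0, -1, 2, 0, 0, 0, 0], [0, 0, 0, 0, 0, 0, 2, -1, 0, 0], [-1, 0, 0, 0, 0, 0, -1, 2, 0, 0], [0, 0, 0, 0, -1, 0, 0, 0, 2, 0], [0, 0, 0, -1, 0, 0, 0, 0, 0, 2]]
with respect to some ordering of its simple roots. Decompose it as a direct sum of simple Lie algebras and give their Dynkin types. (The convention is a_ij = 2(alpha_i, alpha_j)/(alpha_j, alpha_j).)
The diagram associated to this matrix has two connected components: the simple roots {alpha_3, alpha_5, alpha_6, alpha_9} form a chain of 2 nodes with a fork of two nodes at one end (D_4), and {alpha_1, alpha_2, alpha_4, alpha_7, alpha_8, alpha_10} form a chain of 4 nodes with a fork of two nodes at one end (D_6). A semisimple Lie algebra decomposes uniquely as the direct sum of simple ideals, one per connected component of its Dynkin diagram, so g ≅ D_4 ⊕ D_6 (dimension 28 + 66 = 94).

D_4 (so(8)) + D_6 (so(12))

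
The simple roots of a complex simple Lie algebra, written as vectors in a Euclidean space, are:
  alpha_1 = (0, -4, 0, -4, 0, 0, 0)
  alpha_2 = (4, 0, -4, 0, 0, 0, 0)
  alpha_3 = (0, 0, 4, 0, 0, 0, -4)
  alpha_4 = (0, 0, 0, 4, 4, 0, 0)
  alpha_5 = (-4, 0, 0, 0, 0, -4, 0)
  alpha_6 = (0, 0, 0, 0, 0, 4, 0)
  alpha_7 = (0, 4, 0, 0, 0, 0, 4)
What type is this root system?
Compute the Cartan integers a_ij = 2(alpha_i, alpha_j)/(alpha_j, alpha_j); the resulting 7x7 Cartan matrix is
[[2, 0, 0, -1, 0, 0, -1], [0, 2, -1, 0, -1, 0, 0], [0, -1, 2, 0, 0, 0, -1], [-1, 0, 0, 2, 0, 0, 0], [0, -1, 0, 0, 2, -2, 0], [0, 0, 0, 0, -1, 2, 0], [-1, 0, -1, 0, 0, 0, 2]].
The roots have two lengths (squared-length ratio 2:1); the short ones are alpha_{6}. The associated Dynkin diagram is a chain of 7 nodes with a double edge at one end; the terminal node there is the unique short simple root (B_7), so the type is B_7 (the algebra so(15)).

type B_7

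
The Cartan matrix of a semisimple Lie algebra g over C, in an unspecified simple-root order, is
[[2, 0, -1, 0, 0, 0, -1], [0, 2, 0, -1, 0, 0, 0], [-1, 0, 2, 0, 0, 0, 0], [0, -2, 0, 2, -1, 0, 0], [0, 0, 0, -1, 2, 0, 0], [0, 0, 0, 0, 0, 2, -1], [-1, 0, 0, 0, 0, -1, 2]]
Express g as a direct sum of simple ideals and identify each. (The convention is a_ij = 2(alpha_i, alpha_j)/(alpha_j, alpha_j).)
A_4 ⊕ B_3

The diagram associated to this matrix has two connected components: the simple roots {alpha_1, alpha_3, alpha_6, alpha_7} form a chain of 4 nodes with single edges (A_4), and {alpha_2, alpha_4, alpha_5} form a chain of 3 nodes with a double edge at one end; the terminal node there is the unique short simple root (B_3). A semisimple Lie algebra decomposes uniquely as the direct sum of simple ideals, one per connected component of its Dynkin diagram, so g ≅ A_4 ⊕ B_3 (dimension 24 + 21 = 45).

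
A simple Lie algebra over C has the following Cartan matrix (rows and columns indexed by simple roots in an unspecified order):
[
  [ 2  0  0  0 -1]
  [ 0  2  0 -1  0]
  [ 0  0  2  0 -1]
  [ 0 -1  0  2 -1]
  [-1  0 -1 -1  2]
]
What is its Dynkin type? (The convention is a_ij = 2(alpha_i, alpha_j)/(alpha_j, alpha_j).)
D_5

The matrix has rank 5 with 2's on the diagonal. Reading the off-diagonal entries as Dynkin edges (a single edge where a_ij = a_ji = -1; a double or triple edge where a_ij * a_ji = 2 or 3), the diagram is a chain of 3 nodes with a fork of two nodes at one end (D_5). One simple-root ordering that puts it in standard form is (alpha_2, alpha_4, alpha_5, alpha_1, alpha_3). So the algebra is type D_5, i.e. so(10).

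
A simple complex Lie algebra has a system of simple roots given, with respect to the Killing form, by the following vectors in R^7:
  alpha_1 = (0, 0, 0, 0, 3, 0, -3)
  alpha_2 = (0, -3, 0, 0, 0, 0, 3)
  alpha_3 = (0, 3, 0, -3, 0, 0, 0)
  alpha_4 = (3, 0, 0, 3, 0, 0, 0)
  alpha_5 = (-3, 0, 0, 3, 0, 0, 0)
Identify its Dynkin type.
Compute the Cartan integers a_ij = 2(alpha_i, alpha_j)/(alpha_j, alpha_j); the resulting 5x5 Cartan matrix is
[[2, -1, 0, 0, 0], [-1, 2, -1, 0, 0], [0, -1, 2, -1, -1], [0, 0, -1, 2, 0], [0, 0, -1, 0, 2]].
All simple roots have the same length, so the diagram is simply laced. The associated Dynkin diagram is a chain of 3 nodes with a fork of two nodes at one end (D_5), so the type is D_5 (the algebra so(10)).

D_5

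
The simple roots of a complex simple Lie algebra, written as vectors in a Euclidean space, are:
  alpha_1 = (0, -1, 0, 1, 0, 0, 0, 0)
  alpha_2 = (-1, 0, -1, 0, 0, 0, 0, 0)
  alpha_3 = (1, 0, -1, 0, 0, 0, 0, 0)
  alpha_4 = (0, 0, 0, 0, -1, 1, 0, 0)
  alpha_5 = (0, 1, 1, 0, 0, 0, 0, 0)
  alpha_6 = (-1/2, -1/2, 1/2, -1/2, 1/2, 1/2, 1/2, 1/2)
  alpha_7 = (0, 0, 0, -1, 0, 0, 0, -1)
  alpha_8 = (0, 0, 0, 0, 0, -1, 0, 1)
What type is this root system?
type E_8

Compute the Cartan integers a_ij = 2(alpha_i, alpha_j)/(alpha_j, alpha_j); the resulting 8x8 Cartan matrix is
[[2, 0, 0, 0, -1, 0, -1, 0], [0, 2, 0, 0, -1, 0, 0, 0], [0, 0, 2, 0, -1, -1, 0, 0], [0, 0, 0, 2, 0, 0, 0, -1], [-1, -1, -1, 0, 2, 0, 0, 0], [0, 0, -1, 0, 0, 2, 0, 0], [-1, 0, 0, 0, 0, 0, 2, -1], [0, 0, 0, -1, 0, 0, -1, 2]].
All simple roots have the same length, so the diagram is simply laced. The associated Dynkin diagram is a chain of 7 nodes with one extra node attached to the third node from one end (E_8), so the type is E_8.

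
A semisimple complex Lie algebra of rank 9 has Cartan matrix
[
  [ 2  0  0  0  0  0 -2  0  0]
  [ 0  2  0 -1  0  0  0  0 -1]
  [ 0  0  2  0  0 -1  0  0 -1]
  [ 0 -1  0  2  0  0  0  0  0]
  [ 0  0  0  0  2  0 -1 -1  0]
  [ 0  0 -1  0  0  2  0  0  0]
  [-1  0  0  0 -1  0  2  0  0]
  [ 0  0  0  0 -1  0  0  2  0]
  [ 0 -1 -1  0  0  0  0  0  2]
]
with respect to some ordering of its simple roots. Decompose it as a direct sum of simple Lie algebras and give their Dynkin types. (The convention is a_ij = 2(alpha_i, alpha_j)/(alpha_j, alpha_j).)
The diagram associated to this matrix has two connected components: the simple roots {alpha_2, alpha_3, alpha_4, alpha_6, alpha_9} form a chain of 5 nodes with single edges (A_5), and {alpha_1, alpha_5, alpha_7, alpha_8} form a chain of 4 nodes with a double edge at one end; the terminal node there is the unique long simple root (C_4). A semisimple Lie algebra decomposes uniquely as the direct sum of simple ideals, one per connected component of its Dynkin diagram, so g ≅ A_5 ⊕ C_4 (dimension 35 + 36 = 71).

A_5 ⊕ C_4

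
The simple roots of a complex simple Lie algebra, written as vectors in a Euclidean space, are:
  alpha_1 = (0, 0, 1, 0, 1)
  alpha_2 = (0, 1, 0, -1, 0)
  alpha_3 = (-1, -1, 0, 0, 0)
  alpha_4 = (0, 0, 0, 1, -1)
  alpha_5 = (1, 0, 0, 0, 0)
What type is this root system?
Compute the Cartan integers a_ij = 2(alpha_i, alpha_j)/(alpha_j, alpha_j); the resulting 5x5 Cartan matrix is
[[2, 0, 0, -1, 0], [0, 2, -1, -1, 0], [0, -1, 2, 0, -2], [-1, -1, 0, 2, 0], [0, 0, -1, 0, 2]].
The roots have two lengths (squared-length ratio 2:1); the short ones are alpha_{5}. The associated Dynkin diagram is a chain of 5 nodes with a double edge at one end; the terminal node there is the unique short simple root (B_5), so the type is B_5 (the algebra so(11)).

B5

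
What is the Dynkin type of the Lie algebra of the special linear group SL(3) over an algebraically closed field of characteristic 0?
This is sl(3), which has dimension 3^2 - 1 = 8 and rank 3 - 1 = 2 (a Cartan subalgebra is the diagonal traceless matrices). In the classification of classical Lie algebras, the special linear algebra sl(n+1) has type A_n; here n = 2, so the Dynkin diagram is a chain of 2 nodes with single edges (A_2). Hence the type is A_2.

A_2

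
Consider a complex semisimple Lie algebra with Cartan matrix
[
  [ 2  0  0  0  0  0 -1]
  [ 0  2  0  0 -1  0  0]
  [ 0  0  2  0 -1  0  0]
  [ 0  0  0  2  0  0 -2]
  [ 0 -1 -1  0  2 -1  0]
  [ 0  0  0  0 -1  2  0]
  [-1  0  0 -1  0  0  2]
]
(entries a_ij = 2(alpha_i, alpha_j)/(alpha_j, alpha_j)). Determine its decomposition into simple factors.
type C_3 ⊕ type D_4

The diagram associated to this matrix has two connected components: the simple roots {alpha_1, alpha_4, alpha_7} form a chain of 3 nodes with a double edge at one end; the terminal node there is the unique long simple root (C_3), and {alpha_2, alpha_3, alpha_5, alpha_6} form a chain of 2 nodes with a fork of two nodes at one end (D_4). A semisimple Lie algebra decomposes uniquely as the direct sum of simple ideals, one per connected component of its Dynkin diagram, so g ≅ C_3 ⊕ D_4 (dimension 21 + 28 = 49).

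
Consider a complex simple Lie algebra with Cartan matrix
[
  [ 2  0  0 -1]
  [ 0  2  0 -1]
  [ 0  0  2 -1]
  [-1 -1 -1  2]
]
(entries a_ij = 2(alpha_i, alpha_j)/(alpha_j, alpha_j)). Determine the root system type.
The matrix has rank 4 with 2's on the diagonal. Reading the off-diagonal entries as Dynkin edges (a single edge where a_ij = a_ji = -1; a double or triple edge where a_ij * a_ji = 2 or 3), the diagram is a chain of 2 nodes with a fork of two nodes at one end (D_4). One simple-root ordering that puts it in standard form is (alpha_1, alpha_4, alpha_3, alpha_2). So the algebra is type D_4, i.e. so(8).

D4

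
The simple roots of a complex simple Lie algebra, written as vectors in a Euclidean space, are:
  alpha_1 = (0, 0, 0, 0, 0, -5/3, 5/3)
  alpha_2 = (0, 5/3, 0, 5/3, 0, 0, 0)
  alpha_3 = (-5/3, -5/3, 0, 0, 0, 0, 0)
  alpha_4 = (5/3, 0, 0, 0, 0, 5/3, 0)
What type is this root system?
Compute the Cartan integers a_ij = 2(alpha_i, alpha_j)/(alpha_j, alpha_j); the resulting 4x4 Cartan matrix is
[[2, 0, 0, -1], [0, 2, -1, 0], [0, -1, 2, -1], [-1, 0, -1, 2]].
All simple roots have the same length, so the diagram is simply laced. The associated Dynkin diagram is a chain of 4 nodes with single edges (A_4), so the type is A_4 (the algebra sl(5)).

A4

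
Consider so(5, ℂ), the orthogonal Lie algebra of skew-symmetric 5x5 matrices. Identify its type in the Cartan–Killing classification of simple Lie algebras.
type B_2

This is so(5) with 5 odd, which has dimension 5(5-1)/2 = 10 and rank (5-1)/2 = 2. In the classification of classical Lie algebras, the orthogonal algebra so(2n+1) in an odd number of variables has type B_n; here n = 2, so the Dynkin diagram is a chain of 2 nodes with a double edge at one end; the terminal node there is the unique short simple root (B_2). Hence the type is B_2.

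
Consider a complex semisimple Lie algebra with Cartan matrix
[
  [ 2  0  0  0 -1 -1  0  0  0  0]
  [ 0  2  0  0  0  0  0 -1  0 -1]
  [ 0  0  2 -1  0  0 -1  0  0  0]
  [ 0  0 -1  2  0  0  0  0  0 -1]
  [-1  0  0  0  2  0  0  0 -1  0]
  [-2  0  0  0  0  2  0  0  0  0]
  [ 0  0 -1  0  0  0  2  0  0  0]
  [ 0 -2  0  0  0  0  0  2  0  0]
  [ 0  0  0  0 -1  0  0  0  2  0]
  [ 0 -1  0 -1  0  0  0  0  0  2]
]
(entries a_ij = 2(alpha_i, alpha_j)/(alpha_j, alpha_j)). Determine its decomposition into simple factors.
The diagram associated to this matrix has two connected components: the simple roots {alpha_1, alpha_5, alpha_6, alpha_9} form a chain of 4 nodes with a double edge at one end; the terminal node there is the unique long simple root (C_4), and {alpha_2, alpha_3, alpha_4, alpha_7, alpha_8, alpha_10} form a chain of 6 nodes with a double edge at one end; the terminal node there is the unique long simple root (C_6). A semisimple Lie algebra decomposes uniquely as the direct sum of simple ideals, one per connected component of its Dynkin diagram, so g ≅ C_4 ⊕ C_6 (dimension 36 + 78 = 114).

C_4 (sp(8)) ⊕ C_6 (sp(12))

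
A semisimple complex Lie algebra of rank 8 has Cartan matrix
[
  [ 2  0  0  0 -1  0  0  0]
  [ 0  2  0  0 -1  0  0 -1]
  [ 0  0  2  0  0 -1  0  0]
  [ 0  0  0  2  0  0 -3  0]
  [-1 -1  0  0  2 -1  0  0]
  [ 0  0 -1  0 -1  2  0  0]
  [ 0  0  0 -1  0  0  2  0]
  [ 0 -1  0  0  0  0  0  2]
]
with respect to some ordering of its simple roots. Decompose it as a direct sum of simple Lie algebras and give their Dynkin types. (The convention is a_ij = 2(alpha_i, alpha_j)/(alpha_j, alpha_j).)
The diagram associated to this matrix has two connected components: the simple roots {alpha_1, alpha_2, alpha_3, alpha_5, alpha_6, alpha_8} form a chain of 5 nodes with one extra node attached to the third node from one end (E_6), and {alpha_4, alpha_7} form two nodes joined by a triple edge (G_2). A semisimple Lie algebra decomposes uniquely as the direct sum of simple ideals, one per connected component of its Dynkin diagram, so g ≅ E_6 ⊕ G_2 (dimension 78 + 14 = 92).

E_6 ⊕ G_2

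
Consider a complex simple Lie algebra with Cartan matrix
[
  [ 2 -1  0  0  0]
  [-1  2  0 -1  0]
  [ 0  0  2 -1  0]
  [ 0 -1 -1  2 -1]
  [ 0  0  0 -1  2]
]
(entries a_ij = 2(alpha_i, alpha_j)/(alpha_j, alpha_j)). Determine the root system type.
D_5 (so(10))

The matrix has rank 5 with 2's on the diagonal. Reading the off-diagonal entries as Dynkin edges (a single edge where a_ij = a_ji = -1; a double or triple edge where a_ij * a_ji = 2 or 3), the diagram is a chain of 3 nodes with a fork of two nodes at one end (D_5). One simple-root ordering that puts it in standard form is (alpha_1, alpha_2, alpha_4, alpha_5, alpha_3). So the algebra is type D_5, i.e. so(10).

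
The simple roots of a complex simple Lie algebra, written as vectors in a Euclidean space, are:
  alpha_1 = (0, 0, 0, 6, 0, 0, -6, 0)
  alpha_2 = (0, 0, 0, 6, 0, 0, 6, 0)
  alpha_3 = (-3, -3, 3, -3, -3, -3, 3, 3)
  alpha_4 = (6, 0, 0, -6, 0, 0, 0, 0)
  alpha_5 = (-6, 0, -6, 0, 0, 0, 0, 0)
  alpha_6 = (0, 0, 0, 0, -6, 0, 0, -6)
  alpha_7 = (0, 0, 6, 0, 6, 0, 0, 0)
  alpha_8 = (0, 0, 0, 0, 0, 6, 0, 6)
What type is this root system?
E_8

Compute the Cartan integers a_ij = 2(alpha_i, alpha_j)/(alpha_j, alpha_j); the resulting 8x8 Cartan matrix is
[[2, 0, -1, -1, 0, 0, 0, 0], [0, 2, 0, -1, 0, 0, 0, 0], [-1, 0, 2, 0, 0, 0, 0, 0], [-1, -1, 0, 2, -1, 0, 0, 0], [0, 0, 0, -1, 2, 0, -1, 0], [0, 0, 0, 0, 0, 2, -1, -1], [0, 0, 0, 0, -1, -1, 2, 0], [0, 0, 0, 0, 0, -1, 0, 2]].
All simple roots have the same length, so the diagram is simply laced. The associated Dynkin diagram is a chain of 7 nodes with one extra node attached to the third node from one end (E_8), so the type is E_8.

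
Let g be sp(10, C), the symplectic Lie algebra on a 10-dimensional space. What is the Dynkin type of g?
This is sp(10), which has dimension 10(10+1)/2 = 55 and rank 10/2 = 5. In the classification of classical Lie algebras, the symplectic algebra sp(2n) has type C_n; here n = 5, so the Dynkin diagram is a chain of 5 nodes with a double edge at one end; the terminal node there is the unique long simple root (C_5). Hence the type is C_5.

C_5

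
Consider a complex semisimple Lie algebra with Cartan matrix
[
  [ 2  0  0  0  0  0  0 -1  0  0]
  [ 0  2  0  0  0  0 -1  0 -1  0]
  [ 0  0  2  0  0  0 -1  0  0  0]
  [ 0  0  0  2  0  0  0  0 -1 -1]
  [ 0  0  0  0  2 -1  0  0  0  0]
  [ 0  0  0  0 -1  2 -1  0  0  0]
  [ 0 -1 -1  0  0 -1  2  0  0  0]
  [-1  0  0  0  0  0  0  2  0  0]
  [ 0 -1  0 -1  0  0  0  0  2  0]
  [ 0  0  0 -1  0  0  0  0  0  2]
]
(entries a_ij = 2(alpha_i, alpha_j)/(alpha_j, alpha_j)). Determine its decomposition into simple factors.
A_2 (sl(3)) ⊕ E_8

The diagram associated to this matrix has two connected components: the simple roots {alpha_1, alpha_8} form a chain of 2 nodes with single edges (A_2), and {alpha_2, alpha_3, alpha_4, alpha_5, alpha_6, alpha_7, alpha_9, alpha_10} form a chain of 7 nodes with one extra node attached to the third node from one end (E_8). A semisimple Lie algebra decomposes uniquely as the direct sum of simple ideals, one per connected component of its Dynkin diagram, so g ≅ A_2 ⊕ E_8 (dimension 8 + 248 = 256).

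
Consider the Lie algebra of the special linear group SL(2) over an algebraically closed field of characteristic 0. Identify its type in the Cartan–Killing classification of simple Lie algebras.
This is sl(2), which has dimension 2^2 - 1 = 3 and rank 2 - 1 = 1 (a Cartan subalgebra is the diagonal traceless matrices). In the classification of classical Lie algebras, the special linear algebra sl(n+1) has type A_n; here n = 1, so the Dynkin diagram is a chain of 1 nodes with single edges (A_1). Hence the type is A_1.

A_1 (sl(2))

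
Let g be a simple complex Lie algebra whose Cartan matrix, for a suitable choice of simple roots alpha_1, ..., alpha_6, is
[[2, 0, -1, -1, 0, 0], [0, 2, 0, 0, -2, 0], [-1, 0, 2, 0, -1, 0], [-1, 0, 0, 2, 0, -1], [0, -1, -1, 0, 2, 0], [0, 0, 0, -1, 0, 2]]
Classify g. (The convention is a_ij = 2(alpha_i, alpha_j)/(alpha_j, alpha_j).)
C6

The matrix has rank 6 with 2's on the diagonal. Reading the off-diagonal entries as Dynkin edges (a single edge where a_ij = a_ji = -1; a double or triple edge where a_ij * a_ji = 2 or 3), the diagram is a chain of 6 nodes with a double edge at one end; the terminal node there is the unique long simple root (C_6). One simple-root ordering that puts it in standard form is (alpha_6, alpha_4, alpha_1, alpha_3, alpha_5, alpha_2). So the algebra is type C_6, i.e. sp(12).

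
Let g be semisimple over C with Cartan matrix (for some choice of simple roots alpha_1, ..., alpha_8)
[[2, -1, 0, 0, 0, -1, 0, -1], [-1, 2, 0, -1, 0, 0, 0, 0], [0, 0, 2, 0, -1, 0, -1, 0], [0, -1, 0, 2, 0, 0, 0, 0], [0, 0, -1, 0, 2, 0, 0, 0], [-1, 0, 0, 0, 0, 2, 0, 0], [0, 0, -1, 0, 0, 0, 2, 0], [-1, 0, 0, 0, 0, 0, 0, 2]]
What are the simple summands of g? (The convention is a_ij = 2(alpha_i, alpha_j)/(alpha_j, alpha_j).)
type A_3 ⊕ type D_5

The diagram associated to this matrix has two connected components: the simple roots {alpha_3, alpha_5, alpha_7} form a chain of 3 nodes with single edges (A_3), and {alpha_1, alpha_2, alpha_4, alpha_6, alpha_8} form a chain of 3 nodes with a fork of two nodes at one end (D_5). A semisimple Lie algebra decomposes uniquely as the direct sum of simple ideals, one per connected component of its Dynkin diagram, so g ≅ A_3 ⊕ D_5 (dimension 15 + 45 = 60).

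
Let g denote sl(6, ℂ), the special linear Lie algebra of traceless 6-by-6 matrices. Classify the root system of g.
type A_5

This is sl(6), which has dimension 6^2 - 1 = 35 and rank 6 - 1 = 5 (a Cartan subalgebra is the diagonal traceless matrices). In the classification of classical Lie algebras, the special linear algebra sl(n+1) has type A_n; here n = 5, so the Dynkin diagram is a chain of 5 nodes with single edges (A_5). Hence the type is A_5.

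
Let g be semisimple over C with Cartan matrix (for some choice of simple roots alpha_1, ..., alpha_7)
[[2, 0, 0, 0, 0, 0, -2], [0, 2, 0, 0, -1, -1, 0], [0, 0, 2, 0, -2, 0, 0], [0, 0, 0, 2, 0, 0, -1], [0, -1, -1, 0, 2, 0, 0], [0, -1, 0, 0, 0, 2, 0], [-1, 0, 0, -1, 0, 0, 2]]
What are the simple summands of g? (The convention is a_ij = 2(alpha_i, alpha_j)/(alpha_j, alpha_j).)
type C_3 + type C_4

The diagram associated to this matrix has two connected components: the simple roots {alpha_1, alpha_4, alpha_7} form a chain of 3 nodes with a double edge at one end; the terminal node there is the unique long simple root (C_3), and {alpha_2, alpha_3, alpha_5, alpha_6} form a chain of 4 nodes with a double edge at one end; the terminal node there is the unique long simple root (C_4). A semisimple Lie algebra decomposes uniquely as the direct sum of simple ideals, one per connected component of its Dynkin diagram, so g ≅ C_3 ⊕ C_4 (dimension 21 + 36 = 57).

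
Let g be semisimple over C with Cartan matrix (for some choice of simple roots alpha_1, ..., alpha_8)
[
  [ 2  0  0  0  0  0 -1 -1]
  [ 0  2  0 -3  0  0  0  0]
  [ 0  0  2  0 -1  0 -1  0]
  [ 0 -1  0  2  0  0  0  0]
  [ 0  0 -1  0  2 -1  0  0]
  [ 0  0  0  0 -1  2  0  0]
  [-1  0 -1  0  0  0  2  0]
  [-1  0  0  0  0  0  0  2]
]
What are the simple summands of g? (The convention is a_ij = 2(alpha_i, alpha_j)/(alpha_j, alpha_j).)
The diagram associated to this matrix has two connected components: the simple roots {alpha_1, alpha_3, alpha_5, alpha_6, alpha_7, alpha_8} form a chain of 6 nodes with single edges (A_6), and {alpha_2, alpha_4} form two nodes joined by a triple edge (G_2). A semisimple Lie algebra decomposes uniquely as the direct sum of simple ideals, one per connected component of its Dynkin diagram, so g ≅ A_6 ⊕ G_2 (dimension 48 + 14 = 62).

A6 + G2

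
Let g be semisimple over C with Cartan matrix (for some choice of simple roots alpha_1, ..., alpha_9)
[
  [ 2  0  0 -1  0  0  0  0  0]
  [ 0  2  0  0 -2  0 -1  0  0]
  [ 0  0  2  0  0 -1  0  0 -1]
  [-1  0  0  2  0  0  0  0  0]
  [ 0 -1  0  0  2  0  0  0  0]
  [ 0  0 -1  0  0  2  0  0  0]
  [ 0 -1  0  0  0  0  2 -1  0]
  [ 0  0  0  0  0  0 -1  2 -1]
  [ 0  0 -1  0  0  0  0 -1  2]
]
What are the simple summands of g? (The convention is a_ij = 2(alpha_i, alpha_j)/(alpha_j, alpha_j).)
The diagram associated to this matrix has two connected components: the simple roots {alpha_1, alpha_4} form a chain of 2 nodes with single edges (A_2), and {alpha_2, alpha_3, alpha_5, alpha_6, alpha_7, alpha_8, alpha_9} form a chain of 7 nodes with a double edge at one end; the terminal node there is the unique short simple root (B_7). A semisimple Lie algebra decomposes uniquely as the direct sum of simple ideals, one per connected component of its Dynkin diagram, so g ≅ A_2 ⊕ B_7 (dimension 8 + 105 = 113).

type A_2 ⊕ type B_7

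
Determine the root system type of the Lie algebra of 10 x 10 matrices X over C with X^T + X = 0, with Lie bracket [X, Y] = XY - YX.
D5

This is so(10) with 10 even, which has dimension 10(10-1)/2 = 45 and rank 10/2 = 5. In the classification of classical Lie algebras, the orthogonal algebra so(2n) in an even number of variables has type D_n; here n = 5, so the Dynkin diagram is a chain of 3 nodes with a fork of two nodes at one end (D_5). Hence the type is D_5.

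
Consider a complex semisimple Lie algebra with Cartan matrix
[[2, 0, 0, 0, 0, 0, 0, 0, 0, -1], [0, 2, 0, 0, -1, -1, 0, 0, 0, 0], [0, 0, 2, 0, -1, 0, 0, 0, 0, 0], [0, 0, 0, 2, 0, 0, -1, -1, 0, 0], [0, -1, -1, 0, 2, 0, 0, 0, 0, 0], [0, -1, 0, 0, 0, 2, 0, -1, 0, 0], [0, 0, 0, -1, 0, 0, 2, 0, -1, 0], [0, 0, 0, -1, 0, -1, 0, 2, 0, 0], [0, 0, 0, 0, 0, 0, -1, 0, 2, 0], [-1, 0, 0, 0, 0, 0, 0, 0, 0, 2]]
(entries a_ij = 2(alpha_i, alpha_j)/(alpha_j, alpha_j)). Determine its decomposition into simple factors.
A2 + A8

The diagram associated to this matrix has two connected components: the simple roots {alpha_1, alpha_10} form a chain of 2 nodes with single edges (A_2), and {alpha_2, alpha_3, alpha_4, alpha_5, alpha_6, alpha_7, alpha_8, alpha_9} form a chain of 8 nodes with single edges (A_8). A semisimple Lie algebra decomposes uniquely as the direct sum of simple ideals, one per connected component of its Dynkin diagram, so g ≅ A_2 ⊕ A_8 (dimension 8 + 80 = 88).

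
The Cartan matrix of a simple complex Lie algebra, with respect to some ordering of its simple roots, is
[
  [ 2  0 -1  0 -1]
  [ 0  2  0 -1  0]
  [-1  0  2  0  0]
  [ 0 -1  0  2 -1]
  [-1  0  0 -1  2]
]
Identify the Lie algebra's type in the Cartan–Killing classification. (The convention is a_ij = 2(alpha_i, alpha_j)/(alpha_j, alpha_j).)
The matrix has rank 5 with 2's on the diagonal. Reading the off-diagonal entries as Dynkin edges (a single edge where a_ij = a_ji = -1; a double or triple edge where a_ij * a_ji = 2 or 3), the diagram is a chain of 5 nodes with single edges (A_5). One simple-root ordering that puts it in standard form is (alpha_2, alpha_4, alpha_5, alpha_1, alpha_3). So the algebra is type A_5, i.e. sl(6).

type A_5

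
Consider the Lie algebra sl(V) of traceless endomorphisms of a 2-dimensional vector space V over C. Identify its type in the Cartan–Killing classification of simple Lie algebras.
This is sl(2), which has dimension 2^2 - 1 = 3 and rank 2 - 1 = 1 (a Cartan subalgebra is the diagonal traceless matrices). In the classification of classical Lie algebras, the special linear algebra sl(n+1) has type A_n; here n = 1, so the Dynkin diagram is a chain of 1 nodes with single edges (A_1). Hence the type is A_1.

type A_1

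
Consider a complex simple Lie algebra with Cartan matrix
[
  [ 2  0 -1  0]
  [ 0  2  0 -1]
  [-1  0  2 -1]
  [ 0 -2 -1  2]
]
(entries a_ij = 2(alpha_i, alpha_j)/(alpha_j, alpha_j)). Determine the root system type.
B4

The matrix has rank 4 with 2's on the diagonal. Reading the off-diagonal entries as Dynkin edges (a single edge where a_ij = a_ji = -1; a double or triple edge where a_ij * a_ji = 2 or 3), the diagram is a chain of 4 nodes with a double edge at one end; the terminal node there is the unique short simple root (B_4). One simple-root ordering that puts it in standard form is (alpha_1, alpha_3, alpha_4, alpha_2). So the algebra is type B_4, i.e. so(9).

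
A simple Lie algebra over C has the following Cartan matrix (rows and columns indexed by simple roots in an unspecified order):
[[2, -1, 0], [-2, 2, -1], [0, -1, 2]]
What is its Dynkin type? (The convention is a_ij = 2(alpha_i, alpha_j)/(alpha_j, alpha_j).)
B_3 (so(7))

The matrix has rank 3 with 2's on the diagonal. Reading the off-diagonal entries as Dynkin edges (a single edge where a_ij = a_ji = -1; a double or triple edge where a_ij * a_ji = 2 or 3), the diagram is a chain of 3 nodes with a double edge at one end; the terminal node there is the unique short simple root (B_3). One simple-root ordering that puts it in standard form is (alpha_3, alpha_2, alpha_1). So the algebra is type B_3, i.e. so(7).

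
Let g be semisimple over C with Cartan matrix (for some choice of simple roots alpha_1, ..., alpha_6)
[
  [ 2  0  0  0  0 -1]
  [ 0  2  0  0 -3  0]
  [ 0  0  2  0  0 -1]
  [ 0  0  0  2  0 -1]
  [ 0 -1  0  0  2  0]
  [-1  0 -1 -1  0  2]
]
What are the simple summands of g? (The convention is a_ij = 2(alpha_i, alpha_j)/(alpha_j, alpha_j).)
type D_4 + type G_2

The diagram associated to this matrix has two connected components: the simple roots {alpha_1, alpha_3, alpha_4, alpha_6} form a chain of 2 nodes with a fork of two nodes at one end (D_4), and {alpha_2, alpha_5} form two nodes joined by a triple edge (G_2). A semisimple Lie algebra decomposes uniquely as the direct sum of simple ideals, one per connected component of its Dynkin diagram, so g ≅ D_4 ⊕ G_2 (dimension 28 + 14 = 42).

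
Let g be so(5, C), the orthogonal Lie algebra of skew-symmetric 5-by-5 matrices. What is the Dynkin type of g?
B_2

This is so(5) with 5 odd, which has dimension 5(5-1)/2 = 10 and rank (5-1)/2 = 2. In the classification of classical Lie algebras, the orthogonal algebra so(2n+1) in an odd number of variables has type B_n; here n = 2, so the Dynkin diagram is a chain of 2 nodes with a double edge at one end; the terminal node there is the unique short simple root (B_2). Hence the type is B_2.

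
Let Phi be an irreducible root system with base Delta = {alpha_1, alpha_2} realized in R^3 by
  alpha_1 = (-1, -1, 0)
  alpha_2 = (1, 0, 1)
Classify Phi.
A_2

Compute the Cartan integers a_ij = 2(alpha_i, alpha_j)/(alpha_j, alpha_j); the resulting 2x2 Cartan matrix is
[[2, -1], [-1, 2]].
All simple roots have the same length, so the diagram is simply laced. The associated Dynkin diagram is a chain of 2 nodes with single edges (A_2), so the type is A_2 (the algebra sl(3)).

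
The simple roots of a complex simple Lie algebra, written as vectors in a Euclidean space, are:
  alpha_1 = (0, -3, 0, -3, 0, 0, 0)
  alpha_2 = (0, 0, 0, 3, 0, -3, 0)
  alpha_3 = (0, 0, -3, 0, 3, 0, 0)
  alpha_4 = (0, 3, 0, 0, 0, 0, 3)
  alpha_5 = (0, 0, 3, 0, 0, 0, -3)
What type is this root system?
Compute the Cartan integers a_ij = 2(alpha_i, alpha_j)/(alpha_j, alpha_j); the resulting 5x5 Cartan matrix is
[[2, -1, 0, -1, 0], [-1, 2, 0, 0, 0], [0, 0, 2, 0, -1], [-1, 0, 0, 2, -1], [0, 0, -1, -1, 2]].
All simple roots have the same length, so the diagram is simply laced. The associated Dynkin diagram is a chain of 5 nodes with single edges (A_5), so the type is A_5 (the algebra sl(6)).

A_5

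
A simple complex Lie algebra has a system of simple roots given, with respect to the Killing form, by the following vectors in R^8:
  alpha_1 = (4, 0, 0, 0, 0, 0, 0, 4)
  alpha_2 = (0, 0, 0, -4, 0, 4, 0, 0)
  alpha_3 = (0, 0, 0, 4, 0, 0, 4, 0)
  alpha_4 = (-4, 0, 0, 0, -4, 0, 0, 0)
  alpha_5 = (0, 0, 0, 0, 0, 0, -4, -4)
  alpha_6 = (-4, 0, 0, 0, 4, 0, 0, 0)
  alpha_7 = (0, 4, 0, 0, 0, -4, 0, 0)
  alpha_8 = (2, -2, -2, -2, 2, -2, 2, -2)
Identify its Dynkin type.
type E_8

Compute the Cartan integers a_ij = 2(alpha_i, alpha_j)/(alpha_j, alpha_j); the resulting 8x8 Cartan matrix is
[[2, 0, 0, -1, -1, -1, 0, 0], [0, 2, -1, 0, 0, 0, -1, 0], [0, -1, 2, 0, -1, 0, 0, 0], [-1, 0, 0, 2, 0, 0, 0, -1], [-1, 0, -1, 0, 2, 0, 0, 0], [-1, 0, 0, 0, 0, 2, 0, 0], [0, -1, 0, 0, 0, 0, 2, 0], [0, 0, 0, -1, 0, 0, 0, 2]].
All simple roots have the same length, so the diagram is simply laced. The associated Dynkin diagram is a chain of 7 nodes with one extra node attached to the third node from one end (E_8), so the type is E_8.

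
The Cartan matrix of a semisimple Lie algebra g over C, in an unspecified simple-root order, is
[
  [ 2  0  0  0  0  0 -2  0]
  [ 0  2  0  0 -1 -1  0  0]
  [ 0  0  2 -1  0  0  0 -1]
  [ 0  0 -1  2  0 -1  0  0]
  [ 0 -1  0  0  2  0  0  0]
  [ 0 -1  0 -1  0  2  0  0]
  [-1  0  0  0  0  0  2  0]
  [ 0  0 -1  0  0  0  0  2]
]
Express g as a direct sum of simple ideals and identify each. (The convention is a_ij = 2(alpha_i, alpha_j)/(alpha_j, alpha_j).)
A_6 + B_2

The diagram associated to this matrix has two connected components: the simple roots {alpha_2, alpha_3, alpha_4, alpha_5, alpha_6, alpha_8} form a chain of 6 nodes with single edges (A_6), and {alpha_1, alpha_7} form a chain of 2 nodes with a double edge at one end; the terminal node there is the unique short simple root (B_2). A semisimple Lie algebra decomposes uniquely as the direct sum of simple ideals, one per connected component of its Dynkin diagram, so g ≅ A_6 ⊕ B_2 (dimension 48 + 10 = 58).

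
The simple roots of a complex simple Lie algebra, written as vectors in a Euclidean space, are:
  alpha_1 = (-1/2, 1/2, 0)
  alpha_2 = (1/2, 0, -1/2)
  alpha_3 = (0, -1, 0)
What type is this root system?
Compute the Cartan integers a_ij = 2(alpha_i, alpha_j)/(alpha_j, alpha_j); the resulting 3x3 Cartan matrix is
[[2, -1, -1], [-1, 2, 0], [-2, 0, 2]].
The roots have two lengths (squared-length ratio 2:1); the short ones are alpha_{1,2}. The associated Dynkin diagram is a chain of 3 nodes with a double edge at one end; the terminal node there is the unique long simple root (C_3), so the type is C_3 (the algebra sp(6)).

C_3 (sp(6))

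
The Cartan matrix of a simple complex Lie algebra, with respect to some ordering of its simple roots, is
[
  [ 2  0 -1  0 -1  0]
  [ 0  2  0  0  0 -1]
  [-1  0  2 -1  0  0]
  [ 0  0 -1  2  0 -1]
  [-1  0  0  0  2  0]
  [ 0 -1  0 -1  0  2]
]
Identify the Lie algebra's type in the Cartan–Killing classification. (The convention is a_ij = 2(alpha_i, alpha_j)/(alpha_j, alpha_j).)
type A_6

The matrix has rank 6 with 2's on the diagonal. Reading the off-diagonal entries as Dynkin edges (a single edge where a_ij = a_ji = -1; a double or triple edge where a_ij * a_ji = 2 or 3), the diagram is a chain of 6 nodes with single edges (A_6). One simple-root ordering that puts it in standard form is (alpha_2, alpha_6, alpha_4, alpha_3, alpha_1, alpha_5). So the algebra is type A_6, i.e. sl(7).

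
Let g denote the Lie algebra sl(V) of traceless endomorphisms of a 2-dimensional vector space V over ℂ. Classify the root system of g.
This is sl(2), which has dimension 2^2 - 1 = 3 and rank 2 - 1 = 1 (a Cartan subalgebra is the diagonal traceless matrices). In the classification of classical Lie algebras, the special linear algebra sl(n+1) has type A_n; here n = 1, so the Dynkin diagram is a chain of 1 nodes with single edges (A_1). Hence the type is A_1.

A_1 (sl(2))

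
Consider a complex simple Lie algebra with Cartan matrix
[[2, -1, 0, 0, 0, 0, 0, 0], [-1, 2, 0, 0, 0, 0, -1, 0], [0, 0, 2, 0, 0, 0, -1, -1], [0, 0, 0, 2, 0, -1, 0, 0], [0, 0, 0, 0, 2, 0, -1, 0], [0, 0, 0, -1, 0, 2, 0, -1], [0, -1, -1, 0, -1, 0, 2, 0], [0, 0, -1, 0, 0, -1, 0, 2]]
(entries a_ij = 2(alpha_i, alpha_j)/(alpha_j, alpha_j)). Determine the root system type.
The matrix has rank 8 with 2's on the diagonal. Reading the off-diagonal entries as Dynkin edges (a single edge where a_ij = a_ji = -1; a double or triple edge where a_ij * a_ji = 2 or 3), the diagram is a chain of 7 nodes with one extra node attached to the third node from one end (E_8). One simple-root ordering that puts it in standard form is (alpha_1, alpha_5, alpha_2, alpha_7, alpha_3, alpha_8, alpha_6, alpha_4). So the algebra is type E_8.

type E_8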